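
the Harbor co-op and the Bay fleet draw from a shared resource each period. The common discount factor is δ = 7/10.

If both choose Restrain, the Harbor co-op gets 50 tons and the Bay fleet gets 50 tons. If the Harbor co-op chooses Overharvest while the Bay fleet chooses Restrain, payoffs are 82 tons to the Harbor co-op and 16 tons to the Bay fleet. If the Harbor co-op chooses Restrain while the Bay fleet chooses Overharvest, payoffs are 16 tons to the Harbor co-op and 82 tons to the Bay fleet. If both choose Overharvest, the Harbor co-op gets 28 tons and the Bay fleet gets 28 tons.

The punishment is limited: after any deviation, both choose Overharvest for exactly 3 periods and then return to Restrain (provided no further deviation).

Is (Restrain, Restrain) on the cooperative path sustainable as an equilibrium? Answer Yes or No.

IC: δ+…+δ^3 ≥ (82−50)/(50−28) = 16/11.
At δ = 7/10: partial sum = 1.5330 ≥ 1.4545. Cooperation sustainable.

Yes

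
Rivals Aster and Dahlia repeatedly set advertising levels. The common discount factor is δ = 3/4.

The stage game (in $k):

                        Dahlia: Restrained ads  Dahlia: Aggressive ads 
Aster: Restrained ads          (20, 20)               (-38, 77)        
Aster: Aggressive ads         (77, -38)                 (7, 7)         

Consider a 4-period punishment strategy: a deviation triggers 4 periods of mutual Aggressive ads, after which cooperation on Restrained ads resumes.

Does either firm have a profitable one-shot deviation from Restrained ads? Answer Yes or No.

Comparing payoff streams over the 5 periods until play realigns: cooperate → 20(1+δ+…+δ^4); deviate → 77 + 7(δ+…+δ^4).
Cooperation is sustained iff (20−7)(δ+…+δ^4) ≥ 77−20.
δ+…+δ^4 = 3/4·(1−(3/4)^4)/(1−3/4) = 2.0508, and (77−20)/(20−7) = 4.3846.
2.0508 < 4.3846, so cooperation is not sustainable.

Yes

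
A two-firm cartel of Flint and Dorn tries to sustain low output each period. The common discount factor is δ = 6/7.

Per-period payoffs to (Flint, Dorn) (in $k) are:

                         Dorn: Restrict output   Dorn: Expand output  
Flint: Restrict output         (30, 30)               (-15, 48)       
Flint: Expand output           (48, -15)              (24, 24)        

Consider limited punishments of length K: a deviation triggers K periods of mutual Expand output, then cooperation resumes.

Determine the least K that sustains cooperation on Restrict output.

IC: δ(1−δ^K)/(1−δ) ≥ (48−30)/(30−24) = 3.
With δ = 6/7: need 1 − δ^K ≥ 3·(1−6/7)/(6/7), i.e. δ^K ≤ 0.5000.
Since (6/7)^4 = 0.5398 and (6/7)^5 = 0.4627, the smallest such K is 5.

5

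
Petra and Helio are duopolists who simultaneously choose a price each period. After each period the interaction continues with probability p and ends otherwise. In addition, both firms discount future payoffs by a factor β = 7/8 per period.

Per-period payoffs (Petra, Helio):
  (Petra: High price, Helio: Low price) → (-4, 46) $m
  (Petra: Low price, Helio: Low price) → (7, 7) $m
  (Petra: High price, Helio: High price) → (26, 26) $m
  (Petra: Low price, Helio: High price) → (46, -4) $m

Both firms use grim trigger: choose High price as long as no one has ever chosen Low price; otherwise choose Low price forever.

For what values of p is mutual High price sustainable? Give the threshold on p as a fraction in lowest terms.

Expected continuation weight on next period's payoff is β·p = 7/8·p, which plays the role of the discount factor.
Cooperation requires 7/8·p ≥ (46−26)/(46−7) = 20/39, hence p ≥ 160/273.

160/273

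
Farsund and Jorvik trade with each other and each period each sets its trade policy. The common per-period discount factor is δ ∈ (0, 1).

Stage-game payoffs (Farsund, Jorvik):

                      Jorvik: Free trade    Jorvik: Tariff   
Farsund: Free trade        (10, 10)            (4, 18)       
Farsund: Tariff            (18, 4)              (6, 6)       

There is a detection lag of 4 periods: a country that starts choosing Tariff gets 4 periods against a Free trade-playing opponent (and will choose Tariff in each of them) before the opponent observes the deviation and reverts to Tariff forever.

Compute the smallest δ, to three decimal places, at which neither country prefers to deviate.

The best deviation is to choose Tariff for all 4 undetected periods, earning 18 each, then 6 forever once detected.
Deviation value: 18(1−δ^4)/(1−δ) + 6δ^4/(1−δ); cooperation value: 10/(1−δ).
IC: 10 ≥ 18(1−δ^4) + 6δ^4 = 18 − 12δ^4.
So δ^4 ≥ 8/12 = 2/3, giving δ ≥ (2/3)^(1/4) ≈ 0.904.

0.904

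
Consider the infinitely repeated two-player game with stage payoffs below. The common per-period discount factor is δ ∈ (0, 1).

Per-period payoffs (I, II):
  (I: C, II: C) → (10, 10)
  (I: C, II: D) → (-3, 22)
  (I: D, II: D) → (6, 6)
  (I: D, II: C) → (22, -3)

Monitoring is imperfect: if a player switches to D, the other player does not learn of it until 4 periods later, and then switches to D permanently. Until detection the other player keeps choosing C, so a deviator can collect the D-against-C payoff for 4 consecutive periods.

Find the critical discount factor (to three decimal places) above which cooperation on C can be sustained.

A deviator earns 22 for 4 periods, then 6 forever; cooperating earns 10 forever. Multiplying the IC by (1−δ):
10 ≥ 22(1−δ^4) + 6δ^4, so 16·δ^4 ≥ 12 and δ^4 ≥ 3/4.
δ ≥ (3/4)^(1/4) ≈ 0.931.

0.931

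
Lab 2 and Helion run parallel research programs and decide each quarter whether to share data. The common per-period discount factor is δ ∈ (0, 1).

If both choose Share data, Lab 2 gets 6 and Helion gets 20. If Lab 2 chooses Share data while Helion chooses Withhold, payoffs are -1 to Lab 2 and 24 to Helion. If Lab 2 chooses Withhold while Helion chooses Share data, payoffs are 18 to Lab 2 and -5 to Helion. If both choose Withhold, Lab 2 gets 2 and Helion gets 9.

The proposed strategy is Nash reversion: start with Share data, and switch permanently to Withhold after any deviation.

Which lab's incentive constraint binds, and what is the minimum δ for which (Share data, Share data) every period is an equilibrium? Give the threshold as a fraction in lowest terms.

Lab 2's threshold: (18−6)/(18−2) = 3/4.
Helion's threshold: (24−20)/(24−9) = 4/15.
3/4 > 4/15, so Lab 2 binds and δ* = 3/4.

Lab 2; δ ≥ 3/4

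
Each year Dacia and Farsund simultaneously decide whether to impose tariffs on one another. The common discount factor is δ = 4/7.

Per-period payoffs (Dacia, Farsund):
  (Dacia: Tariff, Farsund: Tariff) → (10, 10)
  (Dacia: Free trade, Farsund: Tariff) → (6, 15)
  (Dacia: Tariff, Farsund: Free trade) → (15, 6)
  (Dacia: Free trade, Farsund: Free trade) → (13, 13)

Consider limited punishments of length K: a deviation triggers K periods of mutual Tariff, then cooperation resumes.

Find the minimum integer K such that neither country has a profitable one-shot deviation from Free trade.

2

Need Σ_{k=1}^{K} δ^k ≥ (15−13)/(13−10) = 0.6667 at δ = 4/7.
At K = 1 the sum is 0.5714 < 0.6667; at K = 2 it is 0.8980 ≥ 0.6667.
So the minimum punishment length is K = 2.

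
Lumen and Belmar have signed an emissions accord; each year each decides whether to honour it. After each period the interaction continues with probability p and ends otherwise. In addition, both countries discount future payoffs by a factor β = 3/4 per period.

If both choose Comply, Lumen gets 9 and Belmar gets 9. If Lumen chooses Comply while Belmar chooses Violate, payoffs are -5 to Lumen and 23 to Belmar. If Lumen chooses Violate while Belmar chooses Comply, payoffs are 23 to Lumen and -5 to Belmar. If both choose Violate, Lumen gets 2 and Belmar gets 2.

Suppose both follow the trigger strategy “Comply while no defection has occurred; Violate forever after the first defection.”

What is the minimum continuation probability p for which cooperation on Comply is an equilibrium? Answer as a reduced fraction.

8/9

Expected continuation weight on next period's payoff is β·p = 3/4·p, which plays the role of the discount factor.
Cooperation requires 3/4·p ≥ (23−9)/(23−2) = 2/3, hence p ≥ 8/9.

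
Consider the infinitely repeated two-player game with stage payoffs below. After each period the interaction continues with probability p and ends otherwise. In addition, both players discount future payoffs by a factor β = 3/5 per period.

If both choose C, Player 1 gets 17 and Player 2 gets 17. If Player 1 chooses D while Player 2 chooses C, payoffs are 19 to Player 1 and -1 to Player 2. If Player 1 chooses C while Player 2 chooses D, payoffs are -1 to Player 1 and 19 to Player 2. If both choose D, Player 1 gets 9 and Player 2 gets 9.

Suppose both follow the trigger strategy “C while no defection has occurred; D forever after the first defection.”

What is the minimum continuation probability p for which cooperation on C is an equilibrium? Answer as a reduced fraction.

Expected continuation weight on next period's payoff is β·p = 3/5·p, which plays the role of the discount factor.
Cooperation requires 3/5·p ≥ (19−17)/(19−9) = 1/5, hence p ≥ 1/3.

1/3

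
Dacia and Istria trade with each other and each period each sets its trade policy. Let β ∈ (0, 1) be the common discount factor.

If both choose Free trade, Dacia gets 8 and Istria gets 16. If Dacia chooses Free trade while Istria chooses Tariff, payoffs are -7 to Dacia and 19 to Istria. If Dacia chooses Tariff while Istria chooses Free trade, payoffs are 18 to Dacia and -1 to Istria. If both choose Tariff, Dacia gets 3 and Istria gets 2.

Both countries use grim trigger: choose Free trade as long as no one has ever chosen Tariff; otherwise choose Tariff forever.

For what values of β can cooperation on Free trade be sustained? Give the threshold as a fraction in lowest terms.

Dacia's threshold: (18−8)/(18−3) = 2/3.
Istria's threshold: (19−16)/(19−2) = 3/17.
2/3 > 3/17, so Dacia binds and β* = 2/3.

2/3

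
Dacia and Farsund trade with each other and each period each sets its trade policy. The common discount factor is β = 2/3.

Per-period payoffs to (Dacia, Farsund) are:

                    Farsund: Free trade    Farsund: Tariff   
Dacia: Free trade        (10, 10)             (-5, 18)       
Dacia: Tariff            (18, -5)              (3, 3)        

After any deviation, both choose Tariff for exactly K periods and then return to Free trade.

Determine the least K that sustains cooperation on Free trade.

Need Σ_{k=1}^{K} β^k ≥ (18−10)/(10−3) = 1.1429 at β = 2/3.
At K = 2 the sum is 1.1111 < 1.1429; at K = 3 it is 1.4074 ≥ 1.1429.
So the minimum punishment length is K = 3.

3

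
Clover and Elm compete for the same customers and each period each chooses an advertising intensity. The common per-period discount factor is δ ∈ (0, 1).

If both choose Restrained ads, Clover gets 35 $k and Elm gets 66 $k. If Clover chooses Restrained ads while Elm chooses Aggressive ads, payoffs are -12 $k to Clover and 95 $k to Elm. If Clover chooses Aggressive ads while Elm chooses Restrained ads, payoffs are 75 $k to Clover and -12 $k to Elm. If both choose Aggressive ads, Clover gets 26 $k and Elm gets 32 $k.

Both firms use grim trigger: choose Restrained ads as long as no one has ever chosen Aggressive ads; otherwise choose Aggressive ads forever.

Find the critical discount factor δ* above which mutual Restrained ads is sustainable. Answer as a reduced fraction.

40/49

For Clover: deviation gain 75−35 = 40, per-period punishment loss 35−26 = 9. IC gives δ ≥ 40/49.
For Elm: gain 29, loss 34 per period, so δ ≥ 29/63.
The tighter constraint is Clover's, so cooperation needs δ ≥ 40/49.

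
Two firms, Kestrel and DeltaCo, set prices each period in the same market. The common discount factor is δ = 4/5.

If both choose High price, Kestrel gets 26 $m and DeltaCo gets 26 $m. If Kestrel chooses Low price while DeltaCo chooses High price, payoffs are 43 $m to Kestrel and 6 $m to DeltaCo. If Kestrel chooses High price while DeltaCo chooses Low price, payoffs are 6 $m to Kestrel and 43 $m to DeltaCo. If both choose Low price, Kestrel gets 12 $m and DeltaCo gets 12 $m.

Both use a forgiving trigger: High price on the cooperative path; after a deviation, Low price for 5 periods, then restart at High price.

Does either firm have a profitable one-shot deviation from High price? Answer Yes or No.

No

Comparing payoff streams over the 6 periods until play realigns: cooperate → 26(1+δ+…+δ^5); deviate → 43 + 12(δ+…+δ^5).
Cooperation is sustained iff (26−12)(δ+…+δ^5) ≥ 43−26.
δ+…+δ^5 = 4/5·(1−(4/5)^5)/(1−4/5) = 2.6893, and (43−26)/(26−12) = 1.2143.
2.6893 ≥ 1.2143, so cooperation is sustainable.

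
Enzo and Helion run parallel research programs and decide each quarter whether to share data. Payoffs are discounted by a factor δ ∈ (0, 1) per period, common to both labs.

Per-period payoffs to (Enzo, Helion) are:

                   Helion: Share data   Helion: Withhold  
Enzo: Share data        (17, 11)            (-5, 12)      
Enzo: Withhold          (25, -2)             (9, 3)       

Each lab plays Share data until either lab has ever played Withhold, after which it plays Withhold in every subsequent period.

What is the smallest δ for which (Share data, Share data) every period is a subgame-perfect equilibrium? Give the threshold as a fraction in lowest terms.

Enzo's threshold: (25−17)/(25−9) = 1/2.
Helion's threshold: (12−11)/(12−3) = 1/9.
1/2 > 1/9, so Enzo binds and δ* = 1/2.

1/2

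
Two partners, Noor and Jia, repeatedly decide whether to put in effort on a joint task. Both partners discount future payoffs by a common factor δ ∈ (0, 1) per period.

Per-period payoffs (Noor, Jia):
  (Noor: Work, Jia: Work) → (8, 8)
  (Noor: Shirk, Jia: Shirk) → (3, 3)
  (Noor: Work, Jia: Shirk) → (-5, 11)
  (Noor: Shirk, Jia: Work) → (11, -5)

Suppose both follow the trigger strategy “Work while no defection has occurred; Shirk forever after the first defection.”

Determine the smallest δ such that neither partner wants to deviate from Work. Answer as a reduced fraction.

Under grim trigger the critical discount factor is (T−C)/(T−P) with T = 11, C = 8, P = 3.
δ* = (11−8)/(11−3) = 3/8.

3/8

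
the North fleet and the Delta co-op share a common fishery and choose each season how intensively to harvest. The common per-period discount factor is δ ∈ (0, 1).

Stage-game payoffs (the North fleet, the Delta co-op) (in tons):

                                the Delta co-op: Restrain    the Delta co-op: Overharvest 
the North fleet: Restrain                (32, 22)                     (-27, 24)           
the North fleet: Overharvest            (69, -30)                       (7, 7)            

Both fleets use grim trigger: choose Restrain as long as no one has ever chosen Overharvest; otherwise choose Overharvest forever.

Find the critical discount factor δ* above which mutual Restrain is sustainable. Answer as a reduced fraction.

the North fleet: cooperation gives 32 each period; deviation gives 69 once then 7 forever.
  32/(1−δ) ≥ 69 + 7δ/(1−δ) ⇒ δ ≥ 37/62.
the Delta co-op: cooperation gives 22 each period; deviation gives 24 once then 7 forever.
  δ ≥ 2/17.
Both must hold, so the binding constraint is the North fleet's: δ ≥ 37/62.

37/62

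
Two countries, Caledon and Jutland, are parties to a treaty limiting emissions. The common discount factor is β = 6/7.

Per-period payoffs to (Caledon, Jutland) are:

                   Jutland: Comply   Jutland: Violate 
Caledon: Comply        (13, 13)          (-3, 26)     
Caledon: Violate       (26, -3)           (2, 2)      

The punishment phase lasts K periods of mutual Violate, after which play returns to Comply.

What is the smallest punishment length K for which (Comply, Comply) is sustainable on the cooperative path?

2

IC: β(1−β^K)/(1−β) ≥ (26−13)/(13−2) = 13/11.
With β = 6/7: need 1 − β^K ≥ 13/11·(1−6/7)/(6/7), i.e. β^K ≤ 0.8030.
Since (6/7)^1 = 0.8571 and (6/7)^2 = 0.7347, the smallest such K is 2.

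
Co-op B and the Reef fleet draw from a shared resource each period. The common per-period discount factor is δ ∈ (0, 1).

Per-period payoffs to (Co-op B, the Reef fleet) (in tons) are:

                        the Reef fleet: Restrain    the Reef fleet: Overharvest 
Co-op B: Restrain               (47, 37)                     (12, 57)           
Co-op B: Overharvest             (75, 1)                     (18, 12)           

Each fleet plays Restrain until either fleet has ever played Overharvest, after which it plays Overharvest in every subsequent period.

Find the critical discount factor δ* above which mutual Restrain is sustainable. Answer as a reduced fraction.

Co-op B: cooperation gives 47 each period; deviation gives 75 once then 18 forever.
  47/(1−δ) ≥ 75 + 18δ/(1−δ) ⇒ δ ≥ 28/57.
the Reef fleet: cooperation gives 37 each period; deviation gives 57 once then 12 forever.
  δ ≥ 20/45 = 4/9.
Both must hold, so the binding constraint is Co-op B's: δ ≥ 28/57.

28/57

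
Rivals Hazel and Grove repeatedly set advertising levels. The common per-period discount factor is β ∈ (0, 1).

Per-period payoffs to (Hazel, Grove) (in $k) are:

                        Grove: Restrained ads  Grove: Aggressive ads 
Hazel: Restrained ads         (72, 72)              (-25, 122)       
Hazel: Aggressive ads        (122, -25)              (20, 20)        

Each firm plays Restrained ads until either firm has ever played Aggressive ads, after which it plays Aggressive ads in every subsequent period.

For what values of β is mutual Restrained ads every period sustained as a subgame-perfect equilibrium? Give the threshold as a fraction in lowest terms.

25/51

72/(1−β) ≥ 122 + 20β/(1−β)
72 ≥ 122 − 102β
β ≥ 50/102 = 25/51.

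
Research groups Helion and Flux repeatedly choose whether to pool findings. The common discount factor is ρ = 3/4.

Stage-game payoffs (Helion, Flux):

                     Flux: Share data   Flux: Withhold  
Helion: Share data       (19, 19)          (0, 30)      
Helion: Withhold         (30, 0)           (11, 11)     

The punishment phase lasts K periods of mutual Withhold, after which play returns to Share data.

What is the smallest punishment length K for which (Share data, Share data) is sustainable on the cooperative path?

IC: ρ(1−ρ^K)/(1−ρ) ≥ (30−19)/(19−11) = 11/8.
With ρ = 3/4: need 1 − ρ^K ≥ 11/8·(1−3/4)/(3/4), i.e. ρ^K ≤ 0.5417.
Since (3/4)^2 = 0.5625 and (3/4)^3 = 0.4219, the smallest such K is 3.

3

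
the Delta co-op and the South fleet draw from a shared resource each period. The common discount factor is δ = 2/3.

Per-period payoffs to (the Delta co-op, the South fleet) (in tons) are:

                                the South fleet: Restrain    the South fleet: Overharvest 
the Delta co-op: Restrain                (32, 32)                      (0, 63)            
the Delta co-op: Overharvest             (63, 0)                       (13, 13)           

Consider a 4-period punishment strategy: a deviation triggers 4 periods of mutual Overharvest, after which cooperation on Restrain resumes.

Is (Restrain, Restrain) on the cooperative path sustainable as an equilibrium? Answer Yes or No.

No

A one-shot deviation gives 63 now, then 13 for 4 periods, then back to 32.
Gain from deviating: (63−32) today; loss: (32−13) in each of the next 4 periods.
No-deviation condition: (32−13)(δ+…+δ^4) ≥ 63−32, i.e. δ+…+δ^4 ≥ 31/19.
At δ = 2/3: δ+…+δ^4 = 1.6049 < 1.6316.
So cooperation is not sustainable.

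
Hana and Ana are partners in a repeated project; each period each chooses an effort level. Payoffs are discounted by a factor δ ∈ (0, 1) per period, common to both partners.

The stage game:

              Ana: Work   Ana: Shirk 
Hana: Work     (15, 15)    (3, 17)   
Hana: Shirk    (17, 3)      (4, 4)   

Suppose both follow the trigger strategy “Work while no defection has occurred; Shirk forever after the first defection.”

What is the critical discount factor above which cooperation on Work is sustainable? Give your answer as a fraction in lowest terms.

15/(1−δ) ≥ 17 + 4δ/(1−δ)
15 ≥ 17 − 13δ
δ ≥ 2/13.

2/13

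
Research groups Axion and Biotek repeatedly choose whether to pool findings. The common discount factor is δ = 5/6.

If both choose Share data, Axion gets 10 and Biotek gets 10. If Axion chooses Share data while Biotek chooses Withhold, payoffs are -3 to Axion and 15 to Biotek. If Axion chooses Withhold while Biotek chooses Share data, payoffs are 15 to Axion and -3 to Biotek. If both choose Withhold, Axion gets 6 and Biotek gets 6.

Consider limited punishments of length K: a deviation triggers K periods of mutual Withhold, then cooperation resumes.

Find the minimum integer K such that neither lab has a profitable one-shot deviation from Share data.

2

IC: δ(1−δ^K)/(1−δ) ≥ (15−10)/(10−6) = 5/4.
With δ = 5/6: need 1 − δ^K ≥ 5/4·(1−5/6)/(5/6), i.e. δ^K ≤ 0.7500.
Since (5/6)^1 = 0.8333 and (5/6)^2 = 0.6944, the smallest such K is 2.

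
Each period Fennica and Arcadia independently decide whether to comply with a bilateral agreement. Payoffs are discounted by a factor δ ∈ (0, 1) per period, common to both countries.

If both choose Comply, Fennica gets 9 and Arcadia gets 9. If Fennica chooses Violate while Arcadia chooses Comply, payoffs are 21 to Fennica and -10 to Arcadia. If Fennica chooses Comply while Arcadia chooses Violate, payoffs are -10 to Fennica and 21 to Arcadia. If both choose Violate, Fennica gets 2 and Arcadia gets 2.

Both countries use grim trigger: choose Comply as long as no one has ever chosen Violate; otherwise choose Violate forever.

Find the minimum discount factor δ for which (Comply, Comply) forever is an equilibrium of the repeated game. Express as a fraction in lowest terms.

9/(1−δ) ≥ 21 + 2δ/(1−δ)
9 ≥ 21 − 19δ
δ ≥ 12/19.

12/19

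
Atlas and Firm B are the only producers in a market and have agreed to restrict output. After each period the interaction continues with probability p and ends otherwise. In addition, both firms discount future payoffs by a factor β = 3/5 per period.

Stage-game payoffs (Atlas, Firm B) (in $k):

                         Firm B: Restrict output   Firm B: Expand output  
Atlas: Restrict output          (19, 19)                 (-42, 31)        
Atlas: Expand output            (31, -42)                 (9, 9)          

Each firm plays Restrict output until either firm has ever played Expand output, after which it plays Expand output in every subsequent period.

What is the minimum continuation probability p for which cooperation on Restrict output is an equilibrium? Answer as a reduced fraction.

10/11

With continuation probability p and discount β, the effective per-period discount factor is βp.
Grim-trigger IC: βp ≥ (31−19)/(31−9) = 6/11.
So p ≥ (6/11)/(3/5) = 10/11.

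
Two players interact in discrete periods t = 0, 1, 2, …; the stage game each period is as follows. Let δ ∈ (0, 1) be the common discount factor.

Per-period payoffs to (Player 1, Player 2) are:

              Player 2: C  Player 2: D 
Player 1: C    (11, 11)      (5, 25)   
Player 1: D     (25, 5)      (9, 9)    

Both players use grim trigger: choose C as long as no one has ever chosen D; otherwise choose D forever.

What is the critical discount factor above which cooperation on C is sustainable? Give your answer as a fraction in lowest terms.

7/8

Cooperation forever yields 11 each period: 11/(1−δ).
Deviating yields 25 once, then 9 forever: 25 + 9δ/(1−δ).
No profitable deviation requires 11/(1−δ) ≥ 25 + 9δ/(1−δ).
Multiplying by (1−δ): 11 ≥ 25(1−δ) + 9δ = 25 − 16δ.
So 16δ ≥ 14, i.e. δ ≥ 14/16 = 7/8.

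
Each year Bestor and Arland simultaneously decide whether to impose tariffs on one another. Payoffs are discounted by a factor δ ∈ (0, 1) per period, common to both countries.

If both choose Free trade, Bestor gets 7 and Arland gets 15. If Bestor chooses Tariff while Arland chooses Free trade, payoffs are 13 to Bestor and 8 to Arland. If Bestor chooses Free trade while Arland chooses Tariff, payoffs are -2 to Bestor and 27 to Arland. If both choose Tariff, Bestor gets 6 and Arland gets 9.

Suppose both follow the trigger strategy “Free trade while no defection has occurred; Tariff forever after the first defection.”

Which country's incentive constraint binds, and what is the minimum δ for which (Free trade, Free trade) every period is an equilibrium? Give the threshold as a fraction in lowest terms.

Bestor; δ ≥ 6/7

For Bestor: deviation gain 13−7 = 6, per-period punishment loss 7−6 = 1. IC gives δ ≥ 6/7.
For Arland: gain 12, loss 6 per period, so δ ≥ 12/18 = 2/3.
The tighter constraint is Bestor's, so cooperation needs δ ≥ 6/7.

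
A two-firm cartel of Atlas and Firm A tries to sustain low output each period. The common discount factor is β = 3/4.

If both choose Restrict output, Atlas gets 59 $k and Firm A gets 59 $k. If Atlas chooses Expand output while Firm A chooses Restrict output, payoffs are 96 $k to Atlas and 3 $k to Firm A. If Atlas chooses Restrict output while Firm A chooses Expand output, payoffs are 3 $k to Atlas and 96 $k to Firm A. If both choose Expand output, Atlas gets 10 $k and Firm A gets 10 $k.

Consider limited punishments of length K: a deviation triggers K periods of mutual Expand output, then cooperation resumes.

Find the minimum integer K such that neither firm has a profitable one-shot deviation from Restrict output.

2

No profitable deviation requires (59−10)(β+…+β^K) ≥ 96−59, i.e. β+…+β^K ≥ 37/49 ≈ 0.7551.
With β = 3/4, the partial sums are K=1: 0.7500, K=2: 1.3125.
K = 2 is the first length at which the sum reaches 0.7551.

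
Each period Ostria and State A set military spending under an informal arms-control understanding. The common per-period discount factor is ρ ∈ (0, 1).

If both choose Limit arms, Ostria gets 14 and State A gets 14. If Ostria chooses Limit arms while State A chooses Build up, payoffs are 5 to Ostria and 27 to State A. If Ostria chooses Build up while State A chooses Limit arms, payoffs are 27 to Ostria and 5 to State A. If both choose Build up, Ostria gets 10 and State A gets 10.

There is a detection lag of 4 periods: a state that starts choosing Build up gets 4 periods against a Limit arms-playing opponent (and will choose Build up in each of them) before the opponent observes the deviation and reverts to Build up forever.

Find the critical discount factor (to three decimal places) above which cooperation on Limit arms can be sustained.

The best deviation is to choose Build up for all 4 undetected periods, earning 27 each, then 10 forever once detected.
Deviation value: 27(1−ρ^4)/(1−ρ) + 10ρ^4/(1−ρ); cooperation value: 14/(1−ρ).
IC: 14 ≥ 27(1−ρ^4) + 10ρ^4 = 27 − 17ρ^4.
So ρ^4 ≥ 13/17, giving ρ ≥ (13/17)^(1/4) ≈ 0.935.

0.935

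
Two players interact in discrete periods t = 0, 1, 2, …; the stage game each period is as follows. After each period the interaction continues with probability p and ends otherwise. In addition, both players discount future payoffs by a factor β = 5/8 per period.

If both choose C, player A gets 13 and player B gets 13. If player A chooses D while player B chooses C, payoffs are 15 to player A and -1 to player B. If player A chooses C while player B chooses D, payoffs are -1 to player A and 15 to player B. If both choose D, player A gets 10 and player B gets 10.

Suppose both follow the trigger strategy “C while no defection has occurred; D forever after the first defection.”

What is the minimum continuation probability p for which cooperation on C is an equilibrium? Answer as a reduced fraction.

With continuation probability p and discount β, the effective per-period discount factor is βp.
Grim-trigger IC: βp ≥ (15−13)/(15−10) = 2/5.
So p ≥ (2/5)/(5/8) = 16/25.

16/25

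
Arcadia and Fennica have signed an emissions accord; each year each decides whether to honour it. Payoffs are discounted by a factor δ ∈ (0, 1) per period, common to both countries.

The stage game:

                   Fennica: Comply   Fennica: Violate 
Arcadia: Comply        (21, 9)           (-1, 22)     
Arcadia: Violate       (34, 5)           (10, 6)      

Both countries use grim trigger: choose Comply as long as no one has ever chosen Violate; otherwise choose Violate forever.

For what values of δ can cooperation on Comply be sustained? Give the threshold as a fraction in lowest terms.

13/16

Arcadia's threshold: (34−21)/(34−10) = 13/24.
Fennica's threshold: (22−9)/(22−6) = 13/16.
13/24 < 13/16, so Fennica binds and δ* = 13/16.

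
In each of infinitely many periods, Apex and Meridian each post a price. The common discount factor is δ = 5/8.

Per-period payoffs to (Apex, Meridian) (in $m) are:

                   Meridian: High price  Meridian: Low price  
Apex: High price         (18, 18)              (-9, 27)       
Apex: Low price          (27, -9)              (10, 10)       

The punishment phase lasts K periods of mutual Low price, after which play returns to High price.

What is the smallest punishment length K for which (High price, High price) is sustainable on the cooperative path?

IC: δ(1−δ^K)/(1−δ) ≥ (27−18)/(18−10) = 9/8.
With δ = 5/8: need 1 − δ^K ≥ 9/8·(1−5/8)/(5/8), i.e. δ^K ≤ 0.3250.
Since (5/8)^2 = 0.3906 and (5/8)^3 = 0.2441, the smallest such K is 3.

3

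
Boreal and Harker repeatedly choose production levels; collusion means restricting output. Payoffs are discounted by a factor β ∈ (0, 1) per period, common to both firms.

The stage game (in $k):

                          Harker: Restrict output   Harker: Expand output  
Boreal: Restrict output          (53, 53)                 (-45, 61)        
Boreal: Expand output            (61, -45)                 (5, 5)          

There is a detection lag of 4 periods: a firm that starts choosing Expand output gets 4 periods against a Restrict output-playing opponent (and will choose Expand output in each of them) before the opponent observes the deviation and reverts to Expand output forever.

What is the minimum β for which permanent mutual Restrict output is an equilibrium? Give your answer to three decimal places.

Deviating for the 4 undetected periods gains 61−53 = 8 per period over cooperation, then loses 53−5 = 48 per period forever once punishment starts.
Gain: 8(1 + β + … + β^3); loss: 48·β^4/(1−β).
No profitable deviation ⇔ 8(1−β^4) ≤ 48·β^4, i.e. β^4 ≥ 8/(8+48) = 1/7.
Hence β ≥ (1/7)^(1/4) ≈ 0.615.

0.615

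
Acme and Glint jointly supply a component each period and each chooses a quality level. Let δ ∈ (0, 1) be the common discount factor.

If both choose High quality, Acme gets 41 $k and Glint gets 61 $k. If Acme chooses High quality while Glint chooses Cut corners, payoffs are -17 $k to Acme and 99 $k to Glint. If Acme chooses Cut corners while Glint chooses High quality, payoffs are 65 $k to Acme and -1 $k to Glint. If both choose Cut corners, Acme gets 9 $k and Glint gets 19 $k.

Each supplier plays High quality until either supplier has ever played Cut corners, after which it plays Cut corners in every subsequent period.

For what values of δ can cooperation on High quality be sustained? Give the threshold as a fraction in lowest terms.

19/40

For Acme: deviation gain 65−41 = 24, per-period punishment loss 41−9 = 32. IC gives δ ≥ 24/56 = 3/7.
For Glint: gain 38, loss 42 per period, so δ ≥ 38/80 = 19/40.
The tighter constraint is Glint's, so cooperation needs δ ≥ 19/40.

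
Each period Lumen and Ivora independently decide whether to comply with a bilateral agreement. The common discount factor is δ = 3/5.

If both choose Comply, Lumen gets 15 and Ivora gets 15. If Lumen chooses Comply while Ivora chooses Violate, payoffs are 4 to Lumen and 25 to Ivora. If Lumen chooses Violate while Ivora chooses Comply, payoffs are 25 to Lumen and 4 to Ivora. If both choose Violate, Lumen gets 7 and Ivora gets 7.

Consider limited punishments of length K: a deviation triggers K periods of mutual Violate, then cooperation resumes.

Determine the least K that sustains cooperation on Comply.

4

Need Σ_{k=1}^{K} δ^k ≥ (25−15)/(15−7) = 1.2500 at δ = 3/5.
At K = 3 the sum is 1.1760 < 1.2500; at K = 4 it is 1.3056 ≥ 1.2500.
So the minimum punishment length is K = 4.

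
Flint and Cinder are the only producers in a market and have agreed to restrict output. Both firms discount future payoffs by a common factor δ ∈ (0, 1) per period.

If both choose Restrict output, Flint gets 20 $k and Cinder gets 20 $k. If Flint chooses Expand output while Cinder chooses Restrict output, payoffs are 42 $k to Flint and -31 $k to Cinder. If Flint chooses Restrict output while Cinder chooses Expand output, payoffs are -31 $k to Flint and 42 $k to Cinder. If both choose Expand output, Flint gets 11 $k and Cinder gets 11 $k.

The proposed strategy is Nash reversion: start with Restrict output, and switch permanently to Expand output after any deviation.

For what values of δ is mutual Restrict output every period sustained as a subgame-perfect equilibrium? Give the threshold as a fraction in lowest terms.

22/31

Under grim trigger the critical discount factor is (T−C)/(T−P) with T = 42, C = 20, P = 11.
δ* = (42−20)/(42−11) = 22/31.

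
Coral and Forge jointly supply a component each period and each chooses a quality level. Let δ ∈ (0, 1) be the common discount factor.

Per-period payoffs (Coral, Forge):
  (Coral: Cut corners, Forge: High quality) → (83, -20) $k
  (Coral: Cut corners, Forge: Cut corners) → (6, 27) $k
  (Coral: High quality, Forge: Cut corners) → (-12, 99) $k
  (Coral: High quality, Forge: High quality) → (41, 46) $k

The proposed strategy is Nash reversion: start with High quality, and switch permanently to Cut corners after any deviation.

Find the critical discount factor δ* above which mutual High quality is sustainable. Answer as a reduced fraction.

Coral's threshold: (83−41)/(83−6) = 6/11.
Forge's threshold: (99−46)/(99−27) = 53/72.
6/11 < 53/72, so Forge binds and δ* = 53/72.

53/72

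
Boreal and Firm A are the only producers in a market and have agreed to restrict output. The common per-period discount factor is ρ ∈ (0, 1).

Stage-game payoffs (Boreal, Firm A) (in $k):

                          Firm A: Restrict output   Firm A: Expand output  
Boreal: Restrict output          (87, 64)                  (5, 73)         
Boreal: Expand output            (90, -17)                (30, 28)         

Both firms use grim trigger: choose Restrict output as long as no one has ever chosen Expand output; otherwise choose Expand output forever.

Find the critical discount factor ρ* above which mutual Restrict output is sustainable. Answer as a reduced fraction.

For Boreal: deviation gain 90−87 = 3, per-period punishment loss 87−30 = 57. IC gives ρ ≥ 3/60 = 1/20.
For Firm A: gain 9, loss 36 per period, so ρ ≥ 9/45 = 1/5.
The tighter constraint is Firm A's, so cooperation needs ρ ≥ 1/5.

1/5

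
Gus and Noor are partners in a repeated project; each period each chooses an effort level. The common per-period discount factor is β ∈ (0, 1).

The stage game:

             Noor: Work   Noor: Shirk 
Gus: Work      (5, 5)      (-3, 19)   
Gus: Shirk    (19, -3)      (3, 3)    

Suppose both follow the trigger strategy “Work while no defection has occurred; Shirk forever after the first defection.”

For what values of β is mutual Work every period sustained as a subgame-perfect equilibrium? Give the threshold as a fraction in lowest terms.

7/8

Cooperation forever yields 5 each period: 5/(1−β).
Deviating yields 19 once, then 3 forever: 19 + 3β/(1−β).
No profitable deviation requires 5/(1−β) ≥ 19 + 3β/(1−β).
Multiplying by (1−β): 5 ≥ 19(1−β) + 3β = 19 − 16β.
So 16β ≥ 14, i.e. β ≥ 14/16 = 7/8.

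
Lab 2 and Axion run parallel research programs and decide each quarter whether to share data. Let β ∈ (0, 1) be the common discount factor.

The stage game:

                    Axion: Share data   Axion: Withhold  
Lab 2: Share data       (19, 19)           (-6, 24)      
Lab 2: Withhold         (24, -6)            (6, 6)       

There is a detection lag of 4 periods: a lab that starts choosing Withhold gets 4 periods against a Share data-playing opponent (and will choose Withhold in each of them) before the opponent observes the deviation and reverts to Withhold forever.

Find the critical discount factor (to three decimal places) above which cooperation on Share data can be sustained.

0.726

The best deviation is to choose Withhold for all 4 undetected periods, earning 24 each, then 6 forever once detected.
Deviation value: 24(1−β^4)/(1−β) + 6β^4/(1−β); cooperation value: 19/(1−β).
IC: 19 ≥ 24(1−β^4) + 6β^4 = 24 − 18β^4.
So β^4 ≥ 5/18, giving β ≥ (5/18)^(1/4) ≈ 0.726.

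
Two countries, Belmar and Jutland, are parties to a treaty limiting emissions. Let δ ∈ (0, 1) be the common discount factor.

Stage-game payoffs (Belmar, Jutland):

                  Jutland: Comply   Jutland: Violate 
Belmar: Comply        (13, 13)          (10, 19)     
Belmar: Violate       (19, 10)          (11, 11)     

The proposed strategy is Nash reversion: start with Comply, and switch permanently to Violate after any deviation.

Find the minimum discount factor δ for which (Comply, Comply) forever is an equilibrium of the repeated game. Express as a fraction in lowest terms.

One-period gain from deviating is 19 − 13 = 6. The loss is 13 − 11 = 2 in every subsequent period, with present value 2·δ/(1−δ).
Deviation is unprofitable when 2·δ/(1−δ) ≥ 6, i.e. δ/(1−δ) ≥ 3.
Equivalently δ ≥ 6/(6+2) = 3/4.

3/4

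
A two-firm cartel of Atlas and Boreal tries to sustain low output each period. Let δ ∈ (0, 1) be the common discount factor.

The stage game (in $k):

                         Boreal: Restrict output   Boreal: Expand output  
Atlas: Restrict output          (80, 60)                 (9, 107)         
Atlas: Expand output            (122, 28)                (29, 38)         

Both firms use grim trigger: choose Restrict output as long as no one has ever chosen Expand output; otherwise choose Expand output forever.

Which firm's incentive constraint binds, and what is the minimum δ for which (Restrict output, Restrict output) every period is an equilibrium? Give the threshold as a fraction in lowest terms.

Boreal; δ ≥ 47/69

Atlas: cooperation gives 80 each period; deviation gives 122 once then 29 forever.
  80/(1−δ) ≥ 122 + 29δ/(1−δ) ⇒ δ ≥ 42/93 = 14/31.
Boreal: cooperation gives 60 each period; deviation gives 107 once then 38 forever.
  δ ≥ 47/69.
Both must hold, so the binding constraint is Boreal's: δ ≥ 47/69.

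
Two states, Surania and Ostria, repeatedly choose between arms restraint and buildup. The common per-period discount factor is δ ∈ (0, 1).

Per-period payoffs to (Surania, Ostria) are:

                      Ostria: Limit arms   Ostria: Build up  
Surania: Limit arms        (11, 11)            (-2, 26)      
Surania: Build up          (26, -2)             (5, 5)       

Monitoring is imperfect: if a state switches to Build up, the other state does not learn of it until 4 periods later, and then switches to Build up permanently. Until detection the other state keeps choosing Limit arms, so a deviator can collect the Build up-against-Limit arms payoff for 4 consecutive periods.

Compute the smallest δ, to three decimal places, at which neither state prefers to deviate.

The best deviation is to choose Build up for all 4 undetected periods, earning 26 each, then 5 forever once detected.
Deviation value: 26(1−δ^4)/(1−δ) + 5δ^4/(1−δ); cooperation value: 11/(1−δ).
IC: 11 ≥ 26(1−δ^4) + 5δ^4 = 26 − 21δ^4.
So δ^4 ≥ 15/21 = 5/7, giving δ ≥ (5/7)^(1/4) ≈ 0.919.

0.919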